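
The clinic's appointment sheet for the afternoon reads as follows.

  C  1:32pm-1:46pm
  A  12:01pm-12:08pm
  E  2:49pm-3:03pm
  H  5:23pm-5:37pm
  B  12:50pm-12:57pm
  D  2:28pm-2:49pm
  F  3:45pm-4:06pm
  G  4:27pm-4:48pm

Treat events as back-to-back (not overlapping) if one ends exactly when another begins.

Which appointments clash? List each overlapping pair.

no overlapping pairs

Sorted by start: A, B, C, D, E, F, G, H.
B starts after A ends, so nothing later overlaps A either.
C starts after B ends, so nothing later overlaps B either.
D starts after C ends, so nothing later overlaps C either.
E starts exactly when D ends (back-to-back, no overlap), so nothing later overlaps D either.
F starts after E ends, so nothing later overlaps E either.
G starts after F ends, so nothing later overlaps F either.
H starts after G ends.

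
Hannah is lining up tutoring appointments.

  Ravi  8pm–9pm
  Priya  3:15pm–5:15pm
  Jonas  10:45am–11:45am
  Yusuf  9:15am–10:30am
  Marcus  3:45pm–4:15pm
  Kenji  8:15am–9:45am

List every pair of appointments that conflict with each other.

Kenji & Yusuf, Marcus & Priya

Sorted by start: Kenji, Yusuf, Jonas, Priya, Marcus, Ravi.
Yusuf starts before Kenji ends → Kenji and Yusuf overlap.
Jonas starts after Kenji ends, so nothing later overlaps Kenji either.
Jonas starts after Yusuf ends, so nothing later overlaps Yusuf either.
Priya starts after Jonas ends, so nothing later overlaps Jonas either.
Marcus starts before Priya ends → Priya and Marcus overlap.
Ravi starts after Priya ends.
Ravi starts after Marcus ends.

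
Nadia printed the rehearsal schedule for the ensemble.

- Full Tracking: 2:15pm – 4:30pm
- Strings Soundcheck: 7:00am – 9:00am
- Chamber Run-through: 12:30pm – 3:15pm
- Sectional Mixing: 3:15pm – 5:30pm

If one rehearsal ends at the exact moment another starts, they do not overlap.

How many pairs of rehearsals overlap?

2

Sorted by start: Strings Soundcheck, Chamber Run-through, Full Tracking, Sectional Mixing.
Chamber Run-through starts after Strings Soundcheck ends, so nothing later overlaps Strings Soundcheck either.
Full Tracking starts before Chamber Run-through ends → Chamber Run-through and Full Tracking overlap.
Sectional Mixing starts exactly when Chamber Run-through ends (back-to-back, no overlap).
Sectional Mixing starts before Full Tracking ends → Full Tracking and Sectional Mixing overlap.
Overlapping pairs: Chamber Run-through & Full Tracking, Full Tracking & Sectional Mixing — 2 in total.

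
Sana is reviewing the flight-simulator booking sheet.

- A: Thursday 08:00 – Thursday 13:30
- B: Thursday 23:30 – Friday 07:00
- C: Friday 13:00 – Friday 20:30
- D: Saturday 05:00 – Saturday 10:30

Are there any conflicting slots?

Sorted by start: A, B, C, D.
B starts after A ends, so A has no further overlaps.
C starts after B ends, so B has no further overlaps.
D starts after C ends.
Every pair is clear; the schedule has no overlaps.

No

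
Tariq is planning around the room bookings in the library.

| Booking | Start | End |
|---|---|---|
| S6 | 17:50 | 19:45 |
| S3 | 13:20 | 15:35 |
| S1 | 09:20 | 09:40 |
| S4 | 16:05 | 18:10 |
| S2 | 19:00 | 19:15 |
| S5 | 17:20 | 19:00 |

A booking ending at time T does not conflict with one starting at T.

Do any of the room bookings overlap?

Check each pair: they overlap iff neither finishes before the other starts.
Sorted by start: S1, S3, S4, S5, S6, S2.
S3 starts after S1 ends, so S1 has no further overlaps.
S4 starts after S3 ends, so S3 has no further overlaps.
S5 starts before S4 ends → S4 and S5 overlap.
That's a conflict, so the schedule is not conflict-free.

Yes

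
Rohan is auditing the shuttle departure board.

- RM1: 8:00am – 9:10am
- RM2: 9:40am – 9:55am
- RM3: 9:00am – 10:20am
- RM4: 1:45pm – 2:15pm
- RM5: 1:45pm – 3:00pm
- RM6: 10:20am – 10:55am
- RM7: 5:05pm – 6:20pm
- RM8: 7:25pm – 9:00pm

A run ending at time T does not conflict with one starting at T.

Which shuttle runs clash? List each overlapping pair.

RM1 & RM3, RM2 & RM3, RM4 & RM5

Check each pair: they overlap iff neither finishes before the other starts.
Sorted by start: RM1, RM3, RM2, RM6, RM4, RM5, RM7, RM8.
RM3 starts before RM1 ends → RM1 and RM3 overlap.
RM2 starts after RM1 ends; RM1 is clear from here.
RM2 starts before RM3 ends → RM3 and RM2 overlap.
RM6 starts exactly when RM3 ends (back-to-back, no overlap); RM3 is clear from here.
RM6 starts after RM2 ends; RM2 is clear from here.
RM4 starts after RM6 ends; RM6 is clear from here.
RM5 starts before RM4 ends → RM4 and RM5 overlap.
RM7 starts after RM4 ends; RM4 is clear from here.
RM7 starts after RM5 ends; RM5 is clear from here.
RM8 starts after RM7 ends.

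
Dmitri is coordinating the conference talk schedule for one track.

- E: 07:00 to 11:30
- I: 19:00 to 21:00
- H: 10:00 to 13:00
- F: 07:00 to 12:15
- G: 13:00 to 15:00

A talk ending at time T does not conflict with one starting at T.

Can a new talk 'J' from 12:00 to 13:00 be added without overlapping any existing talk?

No — it overlaps F, H

E: ends 11:30 at or before J starts 12:00 → clear.
F: starts 07:00 before J ends 13:00, and ends 12:15 after J starts 12:00 → overlap.
H: starts 10:00 before J ends 13:00, and ends 13:00 after J starts 12:00 → overlap.
G: starts 13:00 at or after J ends 13:00 → clear.
I: starts 19:00 at or after J ends 13:00 → clear.
J overlaps F, H.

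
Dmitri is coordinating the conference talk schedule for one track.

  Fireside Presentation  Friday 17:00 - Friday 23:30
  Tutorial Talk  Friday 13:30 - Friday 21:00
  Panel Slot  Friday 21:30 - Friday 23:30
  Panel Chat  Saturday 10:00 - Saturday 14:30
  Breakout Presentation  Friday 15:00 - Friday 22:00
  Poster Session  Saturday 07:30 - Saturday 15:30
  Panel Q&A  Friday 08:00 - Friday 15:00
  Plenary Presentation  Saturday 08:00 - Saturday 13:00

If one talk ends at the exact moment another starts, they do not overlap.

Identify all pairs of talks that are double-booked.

Check each pair: they overlap iff neither finishes before the other starts.
Sorted by start: Panel Q&A, Tutorial Talk, Breakout Presentation, Fireside Presentation, Panel Slot, Poster Session, Plenary Presentation, Panel Chat.
Tutorial Talk starts before Panel Q&A ends → Panel Q&A and Tutorial Talk overlap.
Breakout Presentation starts exactly when Panel Q&A ends (back-to-back, no overlap) — done with Panel Q&A.
Breakout Presentation starts before Tutorial Talk ends → Tutorial Talk and Breakout Presentation overlap.
Fireside Presentation starts before Tutorial Talk ends → Tutorial Talk and Fireside Presentation overlap.
Panel Slot starts after Tutorial Talk ends — done with Tutorial Talk.
Fireside Presentation starts before Breakout Presentation ends → Breakout Presentation and Fireside Presentation overlap.
Panel Slot starts before Breakout Presentation ends → Breakout Presentation and Panel Slot overlap.
Poster Session starts after Breakout Presentation ends — done with Breakout Presentation.
Panel Slot starts before Fireside Presentation ends → Fireside Presentation and Panel Slot overlap.
Poster Session starts after Fireside Presentation ends — done with Fireside Presentation.
Poster Session starts after Panel Slot ends — done with Panel Slot.
Plenary Presentation starts before Poster Session ends → Poster Session and Plenary Presentation overlap.
Panel Chat starts before Poster Session ends → Poster Session and Panel Chat overlap.
Panel Chat starts before Plenary Presentation ends → Plenary Presentation and Panel Chat overlap.

Breakout Presentation & Fireside Presentation, Breakout Presentation & Panel Slot, Breakout Presentation & Tutorial Talk, Fireside Presentation & Panel Slot, Fireside Presentation & Tutorial Talk, Panel Chat & Plenary Presentation, Panel Chat & Poster Session, Panel Q&A & Tutorial Talk, Plenary Presentation & Poster Session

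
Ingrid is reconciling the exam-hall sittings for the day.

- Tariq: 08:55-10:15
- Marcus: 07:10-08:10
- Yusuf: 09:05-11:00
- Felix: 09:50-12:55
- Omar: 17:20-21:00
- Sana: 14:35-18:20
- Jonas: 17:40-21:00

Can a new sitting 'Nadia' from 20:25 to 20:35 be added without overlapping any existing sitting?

No — it overlaps Jonas, Omar

Marcus: ends 08:10 at or before Nadia starts 20:25 → clear.
Tariq: ends 10:15 at or before Nadia starts 20:25 → clear.
Yusuf: ends 11:00 at or before Nadia starts 20:25 → clear.
Felix: ends 12:55 at or before Nadia starts 20:25 → clear.
Sana: ends 18:20 at or before Nadia starts 20:25 → clear.
Omar: starts 17:20 before Nadia ends 20:35, and ends 21:00 after Nadia starts 20:25 → overlap.
Jonas: starts 17:40 before Nadia ends 20:35, and ends 21:00 after Nadia starts 20:25 → overlap.
Nadia overlaps Omar, Jonas.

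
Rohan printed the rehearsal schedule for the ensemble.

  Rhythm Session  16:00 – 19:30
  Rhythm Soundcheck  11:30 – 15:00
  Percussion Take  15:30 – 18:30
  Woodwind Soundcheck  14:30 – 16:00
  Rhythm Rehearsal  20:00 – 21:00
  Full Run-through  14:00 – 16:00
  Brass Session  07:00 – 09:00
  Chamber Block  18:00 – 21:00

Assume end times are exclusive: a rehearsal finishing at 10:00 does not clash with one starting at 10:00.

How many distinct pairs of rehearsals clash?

Two intervals overlap when each starts before the other ends.
Sorted by start: Brass Session, Rhythm Soundcheck, Full Run-through, Woodwind Soundcheck, Percussion Take, Rhythm Session, Chamber Block, Rhythm Rehearsal.
Rhythm Soundcheck starts after Brass Session ends; Brass Session is clear from here.
Full Run-through starts before Rhythm Soundcheck ends → Rhythm Soundcheck and Full Run-through overlap.
Woodwind Soundcheck starts before Rhythm Soundcheck ends → Rhythm Soundcheck and Woodwind Soundcheck overlap.
Percussion Take starts after Rhythm Soundcheck ends; Rhythm Soundcheck is clear from here.
Woodwind Soundcheck starts before Full Run-through ends → Full Run-through and Woodwind Soundcheck overlap.
Percussion Take starts before Full Run-through ends → Full Run-through and Percussion Take overlap.
Rhythm Session starts exactly when Full Run-through ends (back-to-back, no overlap); Full Run-through is clear from here.
Percussion Take starts before Woodwind Soundcheck ends → Woodwind Soundcheck and Percussion Take overlap.
Rhythm Session starts exactly when Woodwind Soundcheck ends (back-to-back, no overlap); Woodwind Soundcheck is clear from here.
Rhythm Session starts before Percussion Take ends → Percussion Take and Rhythm Session overlap.
Chamber Block starts before Percussion Take ends → Percussion Take and Chamber Block overlap.
Rhythm Rehearsal starts after Percussion Take ends.
Chamber Block starts before Rhythm Session ends → Rhythm Session and Chamber Block overlap.
Rhythm Rehearsal starts after Rhythm Session ends.
Rhythm Rehearsal starts before Chamber Block ends → Chamber Block and Rhythm Rehearsal overlap.
Overlapping pairs: Chamber Block & Percussion Take, Chamber Block & Rhythm Rehearsal, Chamber Block & Rhythm Session, Full Run-through & Percussion Take, Full Run-through & Rhythm Soundcheck, Full Run-through & Woodwind Soundcheck, Percussion Take & Rhythm Session, Percussion Take & Woodwind Soundcheck, Rhythm Soundcheck & Woodwind Soundcheck — 9 in total.

9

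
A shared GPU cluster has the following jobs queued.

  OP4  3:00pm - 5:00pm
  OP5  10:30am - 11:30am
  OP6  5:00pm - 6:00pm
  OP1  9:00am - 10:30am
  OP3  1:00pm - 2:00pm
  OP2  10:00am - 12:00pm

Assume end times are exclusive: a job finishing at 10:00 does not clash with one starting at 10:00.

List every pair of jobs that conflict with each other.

OP1 & OP2, OP2 & OP5

Sorted by start: OP1, OP2, OP5, OP3, OP4, OP6.
OP2 starts before OP1 ends → OP1 and OP2 overlap.
OP5 starts exactly when OP1 ends (back-to-back, no overlap), so OP1 has no further overlaps.
OP5 starts before OP2 ends → OP2 and OP5 overlap.
OP3 starts after OP2 ends, so OP2 has no further overlaps.
OP3 starts after OP5 ends, so OP5 has no further overlaps.
OP4 starts after OP3 ends, so OP3 has no further overlaps.
OP6 starts exactly when OP4 ends (back-to-back, no overlap).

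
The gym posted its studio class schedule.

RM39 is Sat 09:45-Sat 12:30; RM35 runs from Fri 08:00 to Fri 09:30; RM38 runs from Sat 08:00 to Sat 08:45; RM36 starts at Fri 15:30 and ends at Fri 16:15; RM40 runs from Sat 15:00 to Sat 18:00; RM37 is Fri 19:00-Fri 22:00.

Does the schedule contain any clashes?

No

Two intervals overlap when each starts before the other ends.
Sorted by start: RM35, RM36, RM37, RM38, RM39, RM40.
RM36 starts after RM35 ends — done with RM35.
RM37 starts after RM36 ends — done with RM36.
RM38 starts after RM37 ends — done with RM37.
RM39 starts after RM38 ends — done with RM38.
RM40 starts after RM39 ends.
Every pair is clear; the schedule has no overlaps.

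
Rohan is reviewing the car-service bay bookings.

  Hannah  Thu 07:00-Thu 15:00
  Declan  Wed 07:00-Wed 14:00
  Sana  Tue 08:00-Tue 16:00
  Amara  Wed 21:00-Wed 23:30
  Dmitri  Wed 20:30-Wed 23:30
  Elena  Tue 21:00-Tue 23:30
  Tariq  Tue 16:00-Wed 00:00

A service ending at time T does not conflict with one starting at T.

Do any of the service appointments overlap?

Check each pair: they overlap iff neither finishes before the other starts.
Sorted by start: Sana, Tariq, Elena, Declan, Dmitri, Amara, Hannah.
Tariq starts exactly when Sana ends (back-to-back, no overlap); Sana is clear from here.
Elena starts before Tariq ends → Tariq and Elena overlap.
That's a conflict, so the schedule is not conflict-free.

Yes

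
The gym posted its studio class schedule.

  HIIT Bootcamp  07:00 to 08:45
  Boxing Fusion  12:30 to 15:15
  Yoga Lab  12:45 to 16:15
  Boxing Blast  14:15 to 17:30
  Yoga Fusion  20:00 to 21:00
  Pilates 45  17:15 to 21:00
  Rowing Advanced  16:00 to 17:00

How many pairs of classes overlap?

Two intervals overlap when each starts before the other ends.
Sorted by start: HIIT Bootcamp, Boxing Fusion, Yoga Lab, Boxing Blast, Rowing Advanced, Pilates 45, Yoga Fusion.
Boxing Fusion starts after HIIT Bootcamp ends — done with HIIT Bootcamp.
Yoga Lab starts before Boxing Fusion ends → Boxing Fusion and Yoga Lab overlap.
Boxing Blast starts before Boxing Fusion ends → Boxing Fusion and Boxing Blast overlap.
Rowing Advanced starts after Boxing Fusion ends — done with Boxing Fusion.
Boxing Blast starts before Yoga Lab ends → Yoga Lab and Boxing Blast overlap.
Rowing Advanced starts before Yoga Lab ends → Yoga Lab and Rowing Advanced overlap.
Pilates 45 starts after Yoga Lab ends — done with Yoga Lab.
Rowing Advanced starts before Boxing Blast ends → Boxing Blast and Rowing Advanced overlap.
Pilates 45 starts before Boxing Blast ends → Boxing Blast and Pilates 45 overlap.
Yoga Fusion starts after Boxing Blast ends.
Pilates 45 starts after Rowing Advanced ends — done with Rowing Advanced.
Yoga Fusion starts before Pilates 45 ends → Pilates 45 and Yoga Fusion overlap.
Overlapping pairs: Boxing Blast & Boxing Fusion, Boxing Blast & Pilates 45, Boxing Blast & Rowing Advanced, Boxing Blast & Yoga Lab, Boxing Fusion & Yoga Lab, Pilates 45 & Yoga Fusion, Rowing Advanced & Yoga Lab — 7 in total.

7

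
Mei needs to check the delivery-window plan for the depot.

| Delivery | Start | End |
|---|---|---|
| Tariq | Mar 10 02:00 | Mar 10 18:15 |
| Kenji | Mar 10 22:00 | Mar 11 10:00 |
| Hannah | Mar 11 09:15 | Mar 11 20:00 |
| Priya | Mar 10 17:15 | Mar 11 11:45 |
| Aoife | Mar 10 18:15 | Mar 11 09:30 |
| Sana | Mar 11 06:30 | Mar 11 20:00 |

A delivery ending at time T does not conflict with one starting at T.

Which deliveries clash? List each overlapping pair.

Aoife & Hannah, Aoife & Kenji, Aoife & Priya, Aoife & Sana, Hannah & Kenji, Hannah & Priya, Hannah & Sana, Kenji & Priya, Kenji & Sana, Priya & Sana, Priya & Tariq

Sorted by start: Tariq, Priya, Aoife, Kenji, Sana, Hannah.
Priya starts before Tariq ends → Tariq and Priya overlap.
Aoife starts exactly when Tariq ends (back-to-back, no overlap), so Tariq has no further overlaps.
Aoife starts before Priya ends → Priya and Aoife overlap.
Kenji starts before Priya ends → Priya and Kenji overlap.
Sana starts before Priya ends → Priya and Sana overlap.
Hannah starts before Priya ends → Priya and Hannah overlap.
Kenji starts before Aoife ends → Aoife and Kenji overlap.
Sana starts before Aoife ends → Aoife and Sana overlap.
Hannah starts before Aoife ends → Aoife and Hannah overlap.
Sana starts before Kenji ends → Kenji and Sana overlap.
Hannah starts before Kenji ends → Kenji and Hannah overlap.
Hannah starts before Sana ends → Sana and Hannah overlap.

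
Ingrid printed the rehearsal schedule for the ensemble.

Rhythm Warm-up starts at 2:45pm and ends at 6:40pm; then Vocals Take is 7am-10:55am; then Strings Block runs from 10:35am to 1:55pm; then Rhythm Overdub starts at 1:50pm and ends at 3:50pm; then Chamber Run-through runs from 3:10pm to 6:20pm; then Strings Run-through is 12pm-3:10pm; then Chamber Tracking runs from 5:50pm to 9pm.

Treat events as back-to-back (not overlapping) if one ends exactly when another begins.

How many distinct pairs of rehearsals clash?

Sorted by start: Vocals Take, Strings Block, Strings Run-through, Rhythm Overdub, Rhythm Warm-up, Chamber Run-through, Chamber Tracking.
Strings Block starts before Vocals Take ends → Vocals Take and Strings Block overlap.
Strings Run-through starts after Vocals Take ends, so Vocals Take has no further overlaps.
Strings Run-through starts before Strings Block ends → Strings Block and Strings Run-through overlap.
Rhythm Overdub starts before Strings Block ends → Strings Block and Rhythm Overdub overlap.
Rhythm Warm-up starts after Strings Block ends, so Strings Block has no further overlaps.
Rhythm Overdub starts before Strings Run-through ends → Strings Run-through and Rhythm Overdub overlap.
Rhythm Warm-up starts before Strings Run-through ends → Strings Run-through and Rhythm Warm-up overlap.
Chamber Run-through starts exactly when Strings Run-through ends (back-to-back, no overlap), so Strings Run-through has no further overlaps.
Rhythm Warm-up starts before Rhythm Overdub ends → Rhythm Overdub and Rhythm Warm-up overlap.
Chamber Run-through starts before Rhythm Overdub ends → Rhythm Overdub and Chamber Run-through overlap.
Chamber Tracking starts after Rhythm Overdub ends.
Chamber Run-through starts before Rhythm Warm-up ends → Rhythm Warm-up and Chamber Run-through overlap.
Chamber Tracking starts before Rhythm Warm-up ends → Rhythm Warm-up and Chamber Tracking overlap.
Chamber Tracking starts before Chamber Run-through ends → Chamber Run-through and Chamber Tracking overlap.
Overlapping pairs: Chamber Run-through & Chamber Tracking, Chamber Run-through & Rhythm Overdub, Chamber Run-through & Rhythm Warm-up, Chamber Tracking & Rhythm Warm-up, Rhythm Overdub & Rhythm Warm-up, Rhythm Overdub & Strings Block, Rhythm Overdub & Strings Run-through, Rhythm Warm-up & Strings Run-through, Strings Block & Strings Run-through, Strings Block & Vocals Take — 10 in total.

10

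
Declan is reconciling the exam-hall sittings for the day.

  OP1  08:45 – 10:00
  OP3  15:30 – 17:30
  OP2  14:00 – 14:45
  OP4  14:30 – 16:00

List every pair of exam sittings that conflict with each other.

OP2 & OP4, OP3 & OP4

Sorted by start: OP1, OP2, OP4, OP3.
OP2 starts after OP1 ends; OP1 is clear from here.
OP4 starts before OP2 ends → OP2 and OP4 overlap.
OP3 starts after OP2 ends.
OP3 starts before OP4 ends → OP4 and OP3 overlap.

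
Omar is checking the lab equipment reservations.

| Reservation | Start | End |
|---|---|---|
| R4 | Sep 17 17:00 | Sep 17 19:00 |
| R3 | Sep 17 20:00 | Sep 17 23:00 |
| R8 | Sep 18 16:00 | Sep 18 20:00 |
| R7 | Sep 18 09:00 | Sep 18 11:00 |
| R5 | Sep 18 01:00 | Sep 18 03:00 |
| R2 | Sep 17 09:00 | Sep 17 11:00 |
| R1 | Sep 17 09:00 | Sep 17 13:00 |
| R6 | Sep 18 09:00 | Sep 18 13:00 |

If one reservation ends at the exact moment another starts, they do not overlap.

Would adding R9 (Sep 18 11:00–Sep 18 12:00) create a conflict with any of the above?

Yes — it overlaps R6

R1: ends Sep 17 13:00 at or before R9 starts Sep 18 11:00 → clear.
R2: ends Sep 17 11:00 at or before R9 starts Sep 18 11:00 → clear.
R4: ends Sep 17 19:00 at or before R9 starts Sep 18 11:00 → clear.
R3: ends Sep 17 23:00 at or before R9 starts Sep 18 11:00 → clear.
R5: ends Sep 18 03:00 at or before R9 starts Sep 18 11:00 → clear.
R6: starts Sep 18 09:00 before R9 ends Sep 18 12:00, and ends Sep 18 13:00 after R9 starts Sep 18 11:00 → overlap.
R7: ends Sep 18 11:00 at or before R9 starts Sep 18 11:00 → clear.
R8: starts Sep 18 16:00 at or after R9 ends Sep 18 12:00 → clear.
R9 overlaps R6.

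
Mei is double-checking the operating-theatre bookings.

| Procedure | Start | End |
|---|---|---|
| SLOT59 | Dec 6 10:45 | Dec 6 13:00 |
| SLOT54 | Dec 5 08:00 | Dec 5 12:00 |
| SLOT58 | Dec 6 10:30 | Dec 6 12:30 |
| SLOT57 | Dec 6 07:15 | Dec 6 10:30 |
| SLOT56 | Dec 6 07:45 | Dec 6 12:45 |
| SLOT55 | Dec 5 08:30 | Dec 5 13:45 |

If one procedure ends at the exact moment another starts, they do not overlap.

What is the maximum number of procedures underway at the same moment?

Walk through starts and ends in time order (an end at T is processed before a start at T):
Dec 5 08:00 start SLOT54 → 1
Dec 5 08:30 start SLOT55 → 2
Dec 5 12:00 end SLOT54 → 1
Dec 5 13:45 end SLOT55 → 0
Dec 6 07:15 start SLOT57 → 1
Dec 6 07:45 start SLOT56 → 2
Dec 6 10:30 end SLOT57 → 1
Dec 6 10:30 start SLOT58 → 2
Dec 6 10:45 start SLOT59 → 3
Dec 6 12:30 end SLOT58 → 2
Dec 6 12:45 end SLOT56 → 1
Dec 6 13:00 end SLOT59 → 0
Peak is 3, at Dec 6 10:45 (SLOT56, SLOT58, SLOT59).

3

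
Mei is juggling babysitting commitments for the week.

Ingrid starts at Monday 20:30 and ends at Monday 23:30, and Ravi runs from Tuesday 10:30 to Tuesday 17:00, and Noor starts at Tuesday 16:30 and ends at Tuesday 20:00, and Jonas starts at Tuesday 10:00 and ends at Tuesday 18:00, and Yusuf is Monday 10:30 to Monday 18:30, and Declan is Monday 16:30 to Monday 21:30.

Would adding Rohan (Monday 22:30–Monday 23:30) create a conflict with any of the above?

Yusuf: ends Monday 18:30 at or before Rohan starts Monday 22:30 → clear.
Declan: ends Monday 21:30 at or before Rohan starts Monday 22:30 → clear.
Ingrid: starts Monday 20:30 before Rohan ends Monday 23:30, and ends Monday 23:30 after Rohan starts Monday 22:30 → overlap.
Jonas: starts Tuesday 10:00 at or after Rohan ends Monday 23:30 → clear.
Ravi: starts Tuesday 10:30 at or after Rohan ends Monday 23:30 → clear.
Noor: starts Tuesday 16:30 at or after Rohan ends Monday 23:30 → clear.
Rohan overlaps Ingrid.

Yes — it overlaps Ingrid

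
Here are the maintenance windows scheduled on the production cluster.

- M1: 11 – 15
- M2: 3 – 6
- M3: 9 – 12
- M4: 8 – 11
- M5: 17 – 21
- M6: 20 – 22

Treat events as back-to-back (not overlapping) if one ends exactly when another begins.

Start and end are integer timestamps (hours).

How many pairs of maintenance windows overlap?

Sorted by start: M2, M4, M3, M1, M5, M6.
M4 starts after M2 ends — done with M2.
M3 starts before M4 ends → M4 and M3 overlap.
M1 starts exactly when M4 ends (back-to-back, no overlap) — done with M4.
M1 starts before M3 ends → M3 and M1 overlap.
M5 starts after M3 ends — done with M3.
M5 starts after M1 ends — done with M1.
M6 starts before M5 ends → M5 and M6 overlap.
Overlapping pairs: M1 & M3, M3 & M4, M5 & M6 — 3 in total.

3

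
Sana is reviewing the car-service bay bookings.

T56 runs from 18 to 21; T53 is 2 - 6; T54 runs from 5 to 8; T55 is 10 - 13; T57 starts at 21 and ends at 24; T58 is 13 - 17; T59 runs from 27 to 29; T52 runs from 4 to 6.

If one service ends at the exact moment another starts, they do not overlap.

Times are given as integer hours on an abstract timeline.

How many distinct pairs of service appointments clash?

Sorted by start: T53, T52, T54, T55, T58, T56, T57, T59.
T52 starts before T53 ends → T53 and T52 overlap.
T54 starts before T53 ends → T53 and T54 overlap.
T55 starts after T53 ends, so T53 has no further overlaps.
T54 starts before T52 ends → T52 and T54 overlap.
T55 starts after T52 ends, so T52 has no further overlaps.
T55 starts after T54 ends, so T54 has no further overlaps.
T58 starts exactly when T55 ends (back-to-back, no overlap), so T55 has no further overlaps.
T56 starts after T58 ends, so T58 has no further overlaps.
T57 starts exactly when T56 ends (back-to-back, no overlap), so T56 has no further overlaps.
T59 starts after T57 ends.
Overlapping pairs: T52 & T53, T52 & T54, T53 & T54 — 3 in total.

3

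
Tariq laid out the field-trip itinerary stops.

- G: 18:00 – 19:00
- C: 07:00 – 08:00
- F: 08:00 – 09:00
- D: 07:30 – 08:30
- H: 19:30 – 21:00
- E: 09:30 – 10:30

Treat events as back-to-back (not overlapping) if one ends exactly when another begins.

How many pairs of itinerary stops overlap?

Sorted by start: C, D, F, E, G, H.
D starts before C ends → C and D overlap.
F starts exactly when C ends (back-to-back, no overlap); C is clear from here.
F starts before D ends → D and F overlap.
E starts after D ends; D is clear from here.
E starts after F ends; F is clear from here.
G starts after E ends; E is clear from here.
H starts after G ends.
Overlapping pairs: C & D, D & F — 2 in total.

2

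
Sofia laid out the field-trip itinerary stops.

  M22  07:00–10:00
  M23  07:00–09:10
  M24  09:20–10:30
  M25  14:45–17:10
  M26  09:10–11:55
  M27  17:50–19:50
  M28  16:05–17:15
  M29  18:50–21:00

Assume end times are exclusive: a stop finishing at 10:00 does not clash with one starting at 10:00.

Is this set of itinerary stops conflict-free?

No

Sorted by start: M22, M23, M26, M24, M25, M28, M27, M29.
M23 starts before M22 ends → M22 and M23 overlap.
That's a conflict, so the schedule is not conflict-free.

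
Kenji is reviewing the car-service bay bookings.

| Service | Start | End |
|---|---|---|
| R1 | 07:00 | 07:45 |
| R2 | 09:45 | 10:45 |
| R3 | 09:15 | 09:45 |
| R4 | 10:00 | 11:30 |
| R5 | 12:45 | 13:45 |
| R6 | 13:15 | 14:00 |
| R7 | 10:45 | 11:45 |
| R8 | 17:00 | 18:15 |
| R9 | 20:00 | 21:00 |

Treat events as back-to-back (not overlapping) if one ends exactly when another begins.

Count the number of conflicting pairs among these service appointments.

Sorted by start: R1, R3, R2, R4, R7, R5, R6, R8, R9.
R3 starts after R1 ends, so nothing later overlaps R1 either.
R2 starts exactly when R3 ends (back-to-back, no overlap), so nothing later overlaps R3 either.
R4 starts before R2 ends → R2 and R4 overlap.
R7 starts exactly when R2 ends (back-to-back, no overlap), so nothing later overlaps R2 either.
R7 starts before R4 ends → R4 and R7 overlap.
R5 starts after R4 ends, so nothing later overlaps R4 either.
R5 starts after R7 ends, so nothing later overlaps R7 either.
R6 starts before R5 ends → R5 and R6 overlap.
R8 starts after R5 ends, so nothing later overlaps R5 either.
R8 starts after R6 ends, so nothing later overlaps R6 either.
R9 starts after R8 ends.
Overlapping pairs: R2 & R4, R4 & R7, R5 & R6 — 3 in total.

3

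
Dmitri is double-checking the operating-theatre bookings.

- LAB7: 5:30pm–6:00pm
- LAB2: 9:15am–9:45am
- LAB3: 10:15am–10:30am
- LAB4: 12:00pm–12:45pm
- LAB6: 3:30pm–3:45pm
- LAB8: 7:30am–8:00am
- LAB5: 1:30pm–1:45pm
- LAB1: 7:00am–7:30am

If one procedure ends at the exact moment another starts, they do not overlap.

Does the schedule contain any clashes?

Sorted by start: LAB1, LAB8, LAB2, LAB3, LAB4, LAB5, LAB6, LAB7.
LAB8 starts exactly when LAB1 ends (back-to-back, no overlap) — done with LAB1.
LAB2 starts after LAB8 ends — done with LAB8.
LAB3 starts after LAB2 ends — done with LAB2.
LAB4 starts after LAB3 ends — done with LAB3.
LAB5 starts after LAB4 ends — done with LAB4.
LAB6 starts after LAB5 ends — done with LAB5.
LAB7 starts after LAB6 ends.
Every pair is clear; the schedule has no overlaps.

No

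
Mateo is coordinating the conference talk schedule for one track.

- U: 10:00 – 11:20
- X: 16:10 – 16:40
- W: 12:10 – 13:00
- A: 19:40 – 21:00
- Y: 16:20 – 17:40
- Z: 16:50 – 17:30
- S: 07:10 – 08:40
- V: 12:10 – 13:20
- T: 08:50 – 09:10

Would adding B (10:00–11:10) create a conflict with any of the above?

S: ends 08:40 at or before B starts 10:00 → clear.
T: ends 09:10 at or before B starts 10:00 → clear.
U: starts 10:00 before B ends 11:10, and ends 11:20 after B starts 10:00 → overlap.
V: starts 12:10 at or after B ends 11:10 → clear.
W: starts 12:10 at or after B ends 11:10 → clear.
X: starts 16:10 at or after B ends 11:10 → clear.
Y: starts 16:20 at or after B ends 11:10 → clear.
Z: starts 16:50 at or after B ends 11:10 → clear.
A: starts 19:40 at or after B ends 11:10 → clear.
B overlaps U.

Yes — it overlaps U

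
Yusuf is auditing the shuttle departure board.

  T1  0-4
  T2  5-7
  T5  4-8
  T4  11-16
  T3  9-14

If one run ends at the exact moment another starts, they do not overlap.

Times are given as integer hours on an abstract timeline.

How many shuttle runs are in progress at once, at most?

Sweep the timeline, counting +1 at each start and −1 at each end (ends before starts at a tie):
0 start T1 → 1
4 end T1 → 0
4 start T5 → 1
5 start T2 → 2
7 end T2 → 1
8 end T5 → 0
9 start T3 → 1
11 start T4 → 2
14 end T3 → 1
16 end T4 → 0
Peak is 2, at 5 (T2, T5).

2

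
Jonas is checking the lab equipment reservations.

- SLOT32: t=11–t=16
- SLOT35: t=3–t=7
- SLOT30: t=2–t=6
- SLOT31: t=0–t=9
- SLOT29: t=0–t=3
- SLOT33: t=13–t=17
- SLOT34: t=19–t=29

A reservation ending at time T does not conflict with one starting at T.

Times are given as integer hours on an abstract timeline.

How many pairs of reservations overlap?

Sorted by start: SLOT29, SLOT31, SLOT30, SLOT35, SLOT32, SLOT33, SLOT34.
SLOT31 starts before SLOT29 ends → SLOT29 and SLOT31 overlap.
SLOT30 starts before SLOT29 ends → SLOT29 and SLOT30 overlap.
SLOT35 starts exactly when SLOT29 ends (back-to-back, no overlap), so nothing later overlaps SLOT29 either.
SLOT30 starts before SLOT31 ends → SLOT31 and SLOT30 overlap.
SLOT35 starts before SLOT31 ends → SLOT31 and SLOT35 overlap.
SLOT32 starts after SLOT31 ends, so nothing later overlaps SLOT31 either.
SLOT35 starts before SLOT30 ends → SLOT30 and SLOT35 overlap.
SLOT32 starts after SLOT30 ends, so nothing later overlaps SLOT30 either.
SLOT32 starts after SLOT35 ends, so nothing later overlaps SLOT35 either.
SLOT33 starts before SLOT32 ends → SLOT32 and SLOT33 overlap.
SLOT34 starts after SLOT32 ends.
SLOT34 starts after SLOT33 ends.
Overlapping pairs: SLOT29 & SLOT30, SLOT29 & SLOT31, SLOT30 & SLOT31, SLOT30 & SLOT35, SLOT31 & SLOT35, SLOT32 & SLOT33 — 6 in total.

6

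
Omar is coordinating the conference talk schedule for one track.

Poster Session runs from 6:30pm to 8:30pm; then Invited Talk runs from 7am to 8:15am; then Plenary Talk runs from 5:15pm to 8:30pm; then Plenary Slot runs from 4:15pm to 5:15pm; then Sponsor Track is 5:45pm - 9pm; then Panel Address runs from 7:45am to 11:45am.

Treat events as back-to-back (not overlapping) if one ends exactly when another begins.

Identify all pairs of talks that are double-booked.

Invited Talk & Panel Address, Plenary Talk & Poster Session, Plenary Talk & Sponsor Track, Poster Session & Sponsor Track

Sorted by start: Invited Talk, Panel Address, Plenary Slot, Plenary Talk, Sponsor Track, Poster Session.
Panel Address starts before Invited Talk ends → Invited Talk and Panel Address overlap.
Plenary Slot starts after Invited Talk ends — done with Invited Talk.
Plenary Slot starts after Panel Address ends — done with Panel Address.
Plenary Talk starts exactly when Plenary Slot ends (back-to-back, no overlap) — done with Plenary Slot.
Sponsor Track starts before Plenary Talk ends → Plenary Talk and Sponsor Track overlap.
Poster Session starts before Plenary Talk ends → Plenary Talk and Poster Session overlap.
Poster Session starts before Sponsor Track ends → Sponsor Track and Poster Session overlap.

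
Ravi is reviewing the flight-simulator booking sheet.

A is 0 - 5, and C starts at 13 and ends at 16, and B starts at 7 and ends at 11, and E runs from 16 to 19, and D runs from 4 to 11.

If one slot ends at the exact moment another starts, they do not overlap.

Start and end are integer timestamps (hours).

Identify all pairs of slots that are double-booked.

Check each pair: they overlap iff neither finishes before the other starts.
Sorted by start: A, D, B, C, E.
D starts before A ends → A and D overlap.
B starts after A ends, so nothing later overlaps A either.
B starts before D ends → D and B overlap.
C starts after D ends, so nothing later overlaps D either.
C starts after B ends, so nothing later overlaps B either.
E starts exactly when C ends (back-to-back, no overlap).

A & D, B & D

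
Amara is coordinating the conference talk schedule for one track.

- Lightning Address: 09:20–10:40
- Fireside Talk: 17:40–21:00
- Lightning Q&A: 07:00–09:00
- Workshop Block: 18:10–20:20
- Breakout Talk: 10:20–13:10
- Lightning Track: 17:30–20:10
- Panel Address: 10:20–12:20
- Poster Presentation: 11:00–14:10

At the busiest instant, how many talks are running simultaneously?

3

Sort all start/end points and keep a running count:
07:00 start Lightning Q&A → 1
09:00 end Lightning Q&A → 0
09:20 start Lightning Address → 1
10:20 start Breakout Talk → 2
10:20 start Panel Address → 3
10:40 end Lightning Address → 2
11:00 start Poster Presentation → 3
12:20 end Panel Address → 2
13:10 end Breakout Talk → 1
14:10 end Poster Presentation → 0
17:30 start Lightning Track → 1
17:40 start Fireside Talk → 2
18:10 start Workshop Block → 3
20:10 end Lightning Track → 2
20:20 end Workshop Block → 1
21:00 end Fireside Talk → 0
Peak is 3, at 10:20 (Breakout Talk, Lightning Address, Panel Address).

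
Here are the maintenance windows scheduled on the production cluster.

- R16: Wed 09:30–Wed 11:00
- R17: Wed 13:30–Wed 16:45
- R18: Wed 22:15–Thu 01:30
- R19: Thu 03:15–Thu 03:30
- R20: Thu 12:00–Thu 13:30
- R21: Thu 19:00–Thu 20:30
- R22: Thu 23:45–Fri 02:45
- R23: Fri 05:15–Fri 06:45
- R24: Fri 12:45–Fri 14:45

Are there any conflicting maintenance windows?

Sorted by start: R16, R17, R18, R19, R20, R21, R22, R23, R24.
R17 starts after R16 ends — done with R16.
R18 starts after R17 ends — done with R17.
R19 starts after R18 ends — done with R18.
R20 starts after R19 ends — done with R19.
R21 starts after R20 ends — done with R20.
R22 starts after R21 ends — done with R21.
R23 starts after R22 ends — done with R22.
R24 starts after R23 ends.
Every pair is clear; the schedule has no overlaps.

No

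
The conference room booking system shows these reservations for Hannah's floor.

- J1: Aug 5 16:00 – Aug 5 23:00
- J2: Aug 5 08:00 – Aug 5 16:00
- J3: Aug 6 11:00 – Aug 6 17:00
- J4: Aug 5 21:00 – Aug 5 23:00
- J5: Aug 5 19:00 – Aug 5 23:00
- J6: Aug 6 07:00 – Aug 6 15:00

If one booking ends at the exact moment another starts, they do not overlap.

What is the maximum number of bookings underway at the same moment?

Walk through starts and ends in time order (an end at T is processed before a start at T):
Aug 5 08:00 start J2 → 1
Aug 5 16:00 end J2 → 0
Aug 5 16:00 start J1 → 1
Aug 5 19:00 start J5 → 2
Aug 5 21:00 start J4 → 3
Aug 5 23:00 end J1 → 2
Aug 5 23:00 end J4 → 1
Aug 5 23:00 end J5 → 0
Aug 6 07:00 start J6 → 1
Aug 6 11:00 start J3 → 2
Aug 6 15:00 end J6 → 1
Aug 6 17:00 end J3 → 0
Peak is 3, at Aug 5 21:00 (J1, J4, J5).

3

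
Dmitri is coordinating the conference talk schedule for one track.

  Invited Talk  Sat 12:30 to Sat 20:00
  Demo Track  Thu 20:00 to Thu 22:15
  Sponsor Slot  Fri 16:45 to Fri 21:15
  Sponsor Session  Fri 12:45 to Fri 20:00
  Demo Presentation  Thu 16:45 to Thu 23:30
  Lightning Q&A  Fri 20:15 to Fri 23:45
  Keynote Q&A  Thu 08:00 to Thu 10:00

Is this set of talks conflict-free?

Sorted by start: Keynote Q&A, Demo Presentation, Demo Track, Sponsor Session, Sponsor Slot, Lightning Q&A, Invited Talk.
Demo Presentation starts after Keynote Q&A ends; Keynote Q&A is clear from here.
Demo Track starts before Demo Presentation ends → Demo Presentation and Demo Track overlap.
That's a conflict, so the schedule is not conflict-free.

No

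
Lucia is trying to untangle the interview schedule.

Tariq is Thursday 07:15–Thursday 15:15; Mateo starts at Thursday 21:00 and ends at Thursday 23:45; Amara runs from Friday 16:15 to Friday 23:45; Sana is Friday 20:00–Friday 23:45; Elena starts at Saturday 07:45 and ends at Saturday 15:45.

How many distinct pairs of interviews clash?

Two intervals overlap when each starts before the other ends.
Sorted by start: Tariq, Mateo, Amara, Sana, Elena.
Mateo starts after Tariq ends, so Tariq has no further overlaps.
Amara starts after Mateo ends, so Mateo has no further overlaps.
Sana starts before Amara ends → Amara and Sana overlap.
Elena starts after Amara ends.
Elena starts after Sana ends.
Overlapping pairs: Amara & Sana — 1 in total.

1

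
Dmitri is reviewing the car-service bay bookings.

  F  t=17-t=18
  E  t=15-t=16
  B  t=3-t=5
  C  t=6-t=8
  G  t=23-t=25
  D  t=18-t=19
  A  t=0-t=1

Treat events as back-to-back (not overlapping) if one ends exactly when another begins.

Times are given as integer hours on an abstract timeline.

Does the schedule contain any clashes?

Sorted by start: A, B, C, E, F, D, G.
B starts after A ends — done with A.
C starts after B ends — done with B.
E starts after C ends — done with C.
F starts after E ends — done with E.
D starts exactly when F ends (back-to-back, no overlap) — done with F.
G starts after D ends.
Every pair is clear; the schedule has no overlaps.

No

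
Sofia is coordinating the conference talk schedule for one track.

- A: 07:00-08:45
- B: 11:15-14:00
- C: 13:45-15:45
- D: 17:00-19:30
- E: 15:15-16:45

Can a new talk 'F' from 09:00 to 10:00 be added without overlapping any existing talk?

A: ends 08:45 at or before F starts 09:00 → clear.
B: starts 11:15 at or after F ends 10:00 → clear.
C: starts 13:45 at or after F ends 10:00 → clear.
E: starts 15:15 at or after F ends 10:00 → clear.
D: starts 17:00 at or after F ends 10:00 → clear.

Yes — the slot is free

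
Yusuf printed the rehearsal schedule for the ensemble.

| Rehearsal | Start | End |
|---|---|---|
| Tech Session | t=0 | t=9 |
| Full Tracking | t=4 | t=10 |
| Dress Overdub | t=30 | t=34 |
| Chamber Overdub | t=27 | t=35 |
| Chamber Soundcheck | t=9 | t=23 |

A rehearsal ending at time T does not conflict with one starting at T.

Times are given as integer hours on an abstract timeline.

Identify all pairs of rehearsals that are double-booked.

Chamber Overdub & Dress Overdub, Chamber Soundcheck & Full Tracking, Full Tracking & Tech Session

Sorted by start: Tech Session, Full Tracking, Chamber Soundcheck, Chamber Overdub, Dress Overdub.
Full Tracking starts before Tech Session ends → Tech Session and Full Tracking overlap.
Chamber Soundcheck starts exactly when Tech Session ends (back-to-back, no overlap), so Tech Session has no further overlaps.
Chamber Soundcheck starts before Full Tracking ends → Full Tracking and Chamber Soundcheck overlap.
Chamber Overdub starts after Full Tracking ends, so Full Tracking has no further overlaps.
Chamber Overdub starts after Chamber Soundcheck ends, so Chamber Soundcheck has no further overlaps.
Dress Overdub starts before Chamber Overdub ends → Chamber Overdub and Dress Overdub overlap.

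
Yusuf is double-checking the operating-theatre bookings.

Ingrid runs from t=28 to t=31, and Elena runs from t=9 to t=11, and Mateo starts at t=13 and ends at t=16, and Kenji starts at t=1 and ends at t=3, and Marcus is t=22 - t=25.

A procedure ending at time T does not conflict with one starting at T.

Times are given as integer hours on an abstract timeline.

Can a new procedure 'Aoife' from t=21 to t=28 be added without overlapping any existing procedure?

Kenji: ends t=3 at or before Aoife starts t=21 → clear.
Elena: ends t=11 at or before Aoife starts t=21 → clear.
Mateo: ends t=16 at or before Aoife starts t=21 → clear.
Marcus: starts t=22 before Aoife ends t=28, and ends t=25 after Aoife starts t=21 → overlap.
Ingrid: starts t=28 at or after Aoife ends t=28 → clear.
Aoife overlaps Marcus.

No — it overlaps Marcus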